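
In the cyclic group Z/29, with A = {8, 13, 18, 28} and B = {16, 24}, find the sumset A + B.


Work in Z/29Z: reduce every sum a + b modulo 29.
Enumerate all 8 pairs:
a = 8: 8+16=24, 8+24=3
a = 13: 13+16=0, 13+24=8
a = 18: 18+16=5, 18+24=13
a = 28: 28+16=15, 28+24=23
Distinct residues collected: {0, 3, 5, 8, 13, 15, 23, 24}
|A + B| = 8 (out of 29 total residues).

A + B = {0, 3, 5, 8, 13, 15, 23, 24}


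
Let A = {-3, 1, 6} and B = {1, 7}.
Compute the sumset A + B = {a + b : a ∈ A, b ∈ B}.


A + B = {a + b : a ∈ A, b ∈ B}.
Enumerate all |A|·|B| = 3·2 = 6 pairs (a, b) and collect distinct sums.
a = -3: -3+1=-2, -3+7=4
a = 1: 1+1=2, 1+7=8
a = 6: 6+1=7, 6+7=13
Collecting distinct sums: A + B = {-2, 2, 4, 7, 8, 13}
|A + B| = 6

A + B = {-2, 2, 4, 7, 8, 13}


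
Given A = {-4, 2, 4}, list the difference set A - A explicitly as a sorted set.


A - A = {a - a' : a, a' ∈ A}.
Compute a - a' for each ordered pair (a, a'):
a = -4: -4--4=0, -4-2=-6, -4-4=-8
a = 2: 2--4=6, 2-2=0, 2-4=-2
a = 4: 4--4=8, 4-2=2, 4-4=0
Collecting distinct values (and noting 0 appears from a-a):
A - A = {-8, -6, -2, 0, 2, 6, 8}
|A - A| = 7

A - A = {-8, -6, -2, 0, 2, 6, 8}


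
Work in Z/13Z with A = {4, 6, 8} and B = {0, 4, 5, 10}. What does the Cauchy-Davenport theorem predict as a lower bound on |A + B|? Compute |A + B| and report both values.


Cauchy-Davenport: |A + B| ≥ min(p, |A| + |B| - 1) for A, B nonempty in Z/pZ.
|A| = 3, |B| = 4, p = 13.
CD lower bound = min(13, 3 + 4 - 1) = min(13, 6) = 6.
Compute A + B mod 13 directly:
a = 4: 4+0=4, 4+4=8, 4+5=9, 4+10=1
a = 6: 6+0=6, 6+4=10, 6+5=11, 6+10=3
a = 8: 8+0=8, 8+4=12, 8+5=0, 8+10=5
A + B = {0, 1, 3, 4, 5, 6, 8, 9, 10, 11, 12}, so |A + B| = 11.
Verify: 11 ≥ 6? Yes ✓.

CD lower bound = 6, actual |A + B| = 11.


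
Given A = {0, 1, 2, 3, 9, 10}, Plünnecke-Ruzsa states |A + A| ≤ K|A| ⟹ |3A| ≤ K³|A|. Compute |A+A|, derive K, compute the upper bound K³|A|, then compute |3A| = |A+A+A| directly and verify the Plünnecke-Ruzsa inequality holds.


|A| = 6.
Step 1: Compute A + A by enumerating all 36 pairs.
A + A = {0, 1, 2, 3, 4, 5, 6, 9, 10, 11, 12, 13, 18, 19, 20}, so |A + A| = 15.
Step 2: Doubling constant K = |A + A|/|A| = 15/6 = 15/6 ≈ 2.5000.
Step 3: Plünnecke-Ruzsa gives |3A| ≤ K³·|A| = (2.5000)³ · 6 ≈ 93.7500.
Step 4: Compute 3A = A + A + A directly by enumerating all triples (a,b,c) ∈ A³; |3A| = 27.
Step 5: Check 27 ≤ 93.7500? Yes ✓.

K = 15/6, Plünnecke-Ruzsa bound K³|A| ≈ 93.7500, |3A| = 27, inequality holds.


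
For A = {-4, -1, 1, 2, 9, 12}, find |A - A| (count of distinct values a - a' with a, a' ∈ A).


A - A = {a - a' : a, a' ∈ A}; |A| = 6.
Bounds: 2|A|-1 ≤ |A - A| ≤ |A|² - |A| + 1, i.e. 11 ≤ |A - A| ≤ 31.
Note: 0 ∈ A - A always (from a - a). The set is symmetric: if d ∈ A - A then -d ∈ A - A.
Enumerate nonzero differences d = a - a' with a > a' (then include -d):
Positive differences: {1, 2, 3, 5, 6, 7, 8, 10, 11, 13, 16}
Full difference set: {0} ∪ (positive diffs) ∪ (negative diffs).
|A - A| = 1 + 2·11 = 23 (matches direct enumeration: 23).

|A - A| = 23


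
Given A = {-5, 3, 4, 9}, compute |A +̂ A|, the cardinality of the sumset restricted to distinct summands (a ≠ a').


Restricted sumset: A +̂ A = {a + a' : a ∈ A, a' ∈ A, a ≠ a'}.
Equivalently, take A + A and drop any sum 2a that is achievable ONLY as a + a for a ∈ A (i.e. sums representable only with equal summands).
Enumerate pairs (a, a') with a < a' (symmetric, so each unordered pair gives one sum; this covers all a ≠ a'):
  -5 + 3 = -2
  -5 + 4 = -1
  -5 + 9 = 4
  3 + 4 = 7
  3 + 9 = 12
  4 + 9 = 13
Collected distinct sums: {-2, -1, 4, 7, 12, 13}
|A +̂ A| = 6
(Reference bound: |A +̂ A| ≥ 2|A| - 3 for |A| ≥ 2, with |A| = 4 giving ≥ 5.)

|A +̂ A| = 6


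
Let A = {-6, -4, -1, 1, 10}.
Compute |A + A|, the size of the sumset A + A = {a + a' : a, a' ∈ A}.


A + A = {a + a' : a, a' ∈ A}; |A| = 5.
General bounds: 2|A| - 1 ≤ |A + A| ≤ |A|(|A|+1)/2, i.e. 9 ≤ |A + A| ≤ 15.
Lower bound 2|A|-1 is attained iff A is an arithmetic progression.
Enumerate sums a + a' for a ≤ a' (symmetric, so this suffices):
a = -6: -6+-6=-12, -6+-4=-10, -6+-1=-7, -6+1=-5, -6+10=4
a = -4: -4+-4=-8, -4+-1=-5, -4+1=-3, -4+10=6
a = -1: -1+-1=-2, -1+1=0, -1+10=9
a = 1: 1+1=2, 1+10=11
a = 10: 10+10=20
Distinct sums: {-12, -10, -8, -7, -5, -3, -2, 0, 2, 4, 6, 9, 11, 20}
|A + A| = 14

|A + A| = 14


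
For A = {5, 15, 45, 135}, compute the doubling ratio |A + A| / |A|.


|A| = 4.
Compute A + A by enumerating all 16 pairs.
A + A = {10, 20, 30, 50, 60, 90, 140, 150, 180, 270}, so |A + A| = 10.
K = |A + A| / |A| = 10/4 = 5/2 ≈ 2.5000.
Reference: AP of size 4 gives K = 7/4 ≈ 1.7500; a fully generic set of size 4 gives K ≈ 2.5000.

|A| = 4, |A + A| = 10, K = 10/4 = 5/2.


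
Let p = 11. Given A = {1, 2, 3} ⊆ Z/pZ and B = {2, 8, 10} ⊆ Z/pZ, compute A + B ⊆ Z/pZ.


Work in Z/11Z: reduce every sum a + b modulo 11.
Enumerate all 9 pairs:
a = 1: 1+2=3, 1+8=9, 1+10=0
a = 2: 2+2=4, 2+8=10, 2+10=1
a = 3: 3+2=5, 3+8=0, 3+10=2
Distinct residues collected: {0, 1, 2, 3, 4, 5, 9, 10}
|A + B| = 8 (out of 11 total residues).

A + B = {0, 1, 2, 3, 4, 5, 9, 10}


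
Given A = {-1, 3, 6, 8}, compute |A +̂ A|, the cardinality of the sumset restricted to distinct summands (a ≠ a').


Restricted sumset: A +̂ A = {a + a' : a ∈ A, a' ∈ A, a ≠ a'}.
Equivalently, take A + A and drop any sum 2a that is achievable ONLY as a + a for a ∈ A (i.e. sums representable only with equal summands).
Enumerate pairs (a, a') with a < a' (symmetric, so each unordered pair gives one sum; this covers all a ≠ a'):
  -1 + 3 = 2
  -1 + 6 = 5
  -1 + 8 = 7
  3 + 6 = 9
  3 + 8 = 11
  6 + 8 = 14
Collected distinct sums: {2, 5, 7, 9, 11, 14}
|A +̂ A| = 6
(Reference bound: |A +̂ A| ≥ 2|A| - 3 for |A| ≥ 2, with |A| = 4 giving ≥ 5.)

|A +̂ A| = 6


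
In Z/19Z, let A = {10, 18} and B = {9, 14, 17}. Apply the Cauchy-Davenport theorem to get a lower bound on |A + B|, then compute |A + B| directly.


Cauchy-Davenport: |A + B| ≥ min(p, |A| + |B| - 1) for A, B nonempty in Z/pZ.
|A| = 2, |B| = 3, p = 19.
CD lower bound = min(19, 2 + 3 - 1) = min(19, 4) = 4.
Compute A + B mod 19 directly:
a = 10: 10+9=0, 10+14=5, 10+17=8
a = 18: 18+9=8, 18+14=13, 18+17=16
A + B = {0, 5, 8, 13, 16}, so |A + B| = 5.
Verify: 5 ≥ 4? Yes ✓.

CD lower bound = 4, actual |A + B| = 5.


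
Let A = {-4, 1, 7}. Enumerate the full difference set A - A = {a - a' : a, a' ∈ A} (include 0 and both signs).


A - A = {a - a' : a, a' ∈ A}.
Compute a - a' for each ordered pair (a, a'):
a = -4: -4--4=0, -4-1=-5, -4-7=-11
a = 1: 1--4=5, 1-1=0, 1-7=-6
a = 7: 7--4=11, 7-1=6, 7-7=0
Collecting distinct values (and noting 0 appears from a-a):
A - A = {-11, -6, -5, 0, 5, 6, 11}
|A - A| = 7

A - A = {-11, -6, -5, 0, 5, 6, 11}


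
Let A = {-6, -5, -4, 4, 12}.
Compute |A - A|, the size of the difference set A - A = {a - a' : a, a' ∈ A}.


A - A = {a - a' : a, a' ∈ A}; |A| = 5.
Bounds: 2|A|-1 ≤ |A - A| ≤ |A|² - |A| + 1, i.e. 9 ≤ |A - A| ≤ 21.
Note: 0 ∈ A - A always (from a - a). The set is symmetric: if d ∈ A - A then -d ∈ A - A.
Enumerate nonzero differences d = a - a' with a > a' (then include -d):
Positive differences: {1, 2, 8, 9, 10, 16, 17, 18}
Full difference set: {0} ∪ (positive diffs) ∪ (negative diffs).
|A - A| = 1 + 2·8 = 17 (matches direct enumeration: 17).

|A - A| = 17


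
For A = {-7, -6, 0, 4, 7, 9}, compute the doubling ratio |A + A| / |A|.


|A| = 6.
Compute A + A by enumerating all 36 pairs.
A + A = {-14, -13, -12, -7, -6, -3, -2, 0, 1, 2, 3, 4, 7, 8, 9, 11, 13, 14, 16, 18}, so |A + A| = 20.
K = |A + A| / |A| = 20/6 = 10/3 ≈ 3.3333.
Reference: AP of size 6 gives K = 11/6 ≈ 1.8333; a fully generic set of size 6 gives K ≈ 3.5000.

|A| = 6, |A + A| = 20, K = 20/6 = 10/3.


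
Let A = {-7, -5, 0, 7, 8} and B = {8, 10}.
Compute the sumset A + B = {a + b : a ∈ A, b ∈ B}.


A + B = {a + b : a ∈ A, b ∈ B}.
Enumerate all |A|·|B| = 5·2 = 10 pairs (a, b) and collect distinct sums.
a = -7: -7+8=1, -7+10=3
a = -5: -5+8=3, -5+10=5
a = 0: 0+8=8, 0+10=10
a = 7: 7+8=15, 7+10=17
a = 8: 8+8=16, 8+10=18
Collecting distinct sums: A + B = {1, 3, 5, 8, 10, 15, 16, 17, 18}
|A + B| = 9

A + B = {1, 3, 5, 8, 10, 15, 16, 17, 18}


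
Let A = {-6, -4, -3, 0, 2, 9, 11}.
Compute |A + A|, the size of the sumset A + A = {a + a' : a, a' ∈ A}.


A + A = {a + a' : a, a' ∈ A}; |A| = 7.
General bounds: 2|A| - 1 ≤ |A + A| ≤ |A|(|A|+1)/2, i.e. 13 ≤ |A + A| ≤ 28.
Lower bound 2|A|-1 is attained iff A is an arithmetic progression.
Enumerate sums a + a' for a ≤ a' (symmetric, so this suffices):
a = -6: -6+-6=-12, -6+-4=-10, -6+-3=-9, -6+0=-6, -6+2=-4, -6+9=3, -6+11=5
a = -4: -4+-4=-8, -4+-3=-7, -4+0=-4, -4+2=-2, -4+9=5, -4+11=7
a = -3: -3+-3=-6, -3+0=-3, -3+2=-1, -3+9=6, -3+11=8
a = 0: 0+0=0, 0+2=2, 0+9=9, 0+11=11
a = 2: 2+2=4, 2+9=11, 2+11=13
a = 9: 9+9=18, 9+11=20
a = 11: 11+11=22
Distinct sums: {-12, -10, -9, -8, -7, -6, -4, -3, -2, -1, 0, 2, 3, 4, 5, 6, 7, 8, 9, 11, 13, 18, 20, 22}
|A + A| = 24

|A + A| = 24


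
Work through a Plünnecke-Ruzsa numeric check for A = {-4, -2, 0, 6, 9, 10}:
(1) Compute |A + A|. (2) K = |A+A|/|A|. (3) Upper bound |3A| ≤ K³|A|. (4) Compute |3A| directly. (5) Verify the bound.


|A| = 6.
Step 1: Compute A + A by enumerating all 36 pairs.
A + A = {-8, -6, -4, -2, 0, 2, 4, 5, 6, 7, 8, 9, 10, 12, 15, 16, 18, 19, 20}, so |A + A| = 19.
Step 2: Doubling constant K = |A + A|/|A| = 19/6 = 19/6 ≈ 3.1667.
Step 3: Plünnecke-Ruzsa gives |3A| ≤ K³·|A| = (3.1667)³ · 6 ≈ 190.5278.
Step 4: Compute 3A = A + A + A directly by enumerating all triples (a,b,c) ∈ A³; |3A| = 36.
Step 5: Check 36 ≤ 190.5278? Yes ✓.

K = 19/6, Plünnecke-Ruzsa bound K³|A| ≈ 190.5278, |3A| = 36, inequality holds.


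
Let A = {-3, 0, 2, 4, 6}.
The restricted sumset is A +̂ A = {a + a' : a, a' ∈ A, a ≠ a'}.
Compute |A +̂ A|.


Restricted sumset: A +̂ A = {a + a' : a ∈ A, a' ∈ A, a ≠ a'}.
Equivalently, take A + A and drop any sum 2a that is achievable ONLY as a + a for a ∈ A (i.e. sums representable only with equal summands).
Enumerate pairs (a, a') with a < a' (symmetric, so each unordered pair gives one sum; this covers all a ≠ a'):
  -3 + 0 = -3
  -3 + 2 = -1
  -3 + 4 = 1
  -3 + 6 = 3
  0 + 2 = 2
  0 + 4 = 4
  0 + 6 = 6
  2 + 4 = 6
  2 + 6 = 8
  4 + 6 = 10
Collected distinct sums: {-3, -1, 1, 2, 3, 4, 6, 8, 10}
|A +̂ A| = 9
(Reference bound: |A +̂ A| ≥ 2|A| - 3 for |A| ≥ 2, with |A| = 5 giving ≥ 7.)

|A +̂ A| = 9


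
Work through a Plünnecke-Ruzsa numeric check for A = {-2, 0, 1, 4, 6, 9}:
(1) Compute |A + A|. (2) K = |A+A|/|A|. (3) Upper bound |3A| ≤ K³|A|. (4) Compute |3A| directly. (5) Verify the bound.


|A| = 6.
Step 1: Compute A + A by enumerating all 36 pairs.
A + A = {-4, -2, -1, 0, 1, 2, 4, 5, 6, 7, 8, 9, 10, 12, 13, 15, 18}, so |A + A| = 17.
Step 2: Doubling constant K = |A + A|/|A| = 17/6 = 17/6 ≈ 2.8333.
Step 3: Plünnecke-Ruzsa gives |3A| ≤ K³·|A| = (2.8333)³ · 6 ≈ 136.4722.
Step 4: Compute 3A = A + A + A directly by enumerating all triples (a,b,c) ∈ A³; |3A| = 29.
Step 5: Check 29 ≤ 136.4722? Yes ✓.

K = 17/6, Plünnecke-Ruzsa bound K³|A| ≈ 136.4722, |3A| = 29, inequality holds.


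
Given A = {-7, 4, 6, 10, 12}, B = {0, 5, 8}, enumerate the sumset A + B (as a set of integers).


A + B = {a + b : a ∈ A, b ∈ B}.
Enumerate all |A|·|B| = 5·3 = 15 pairs (a, b) and collect distinct sums.
a = -7: -7+0=-7, -7+5=-2, -7+8=1
a = 4: 4+0=4, 4+5=9, 4+8=12
a = 6: 6+0=6, 6+5=11, 6+8=14
a = 10: 10+0=10, 10+5=15, 10+8=18
a = 12: 12+0=12, 12+5=17, 12+8=20
Collecting distinct sums: A + B = {-7, -2, 1, 4, 6, 9, 10, 11, 12, 14, 15, 17, 18, 20}
|A + B| = 14

A + B = {-7, -2, 1, 4, 6, 9, 10, 11, 12, 14, 15, 17, 18, 20}


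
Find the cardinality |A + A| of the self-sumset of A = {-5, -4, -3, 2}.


A + A = {a + a' : a, a' ∈ A}; |A| = 4.
General bounds: 2|A| - 1 ≤ |A + A| ≤ |A|(|A|+1)/2, i.e. 7 ≤ |A + A| ≤ 10.
Lower bound 2|A|-1 is attained iff A is an arithmetic progression.
Enumerate sums a + a' for a ≤ a' (symmetric, so this suffices):
a = -5: -5+-5=-10, -5+-4=-9, -5+-3=-8, -5+2=-3
a = -4: -4+-4=-8, -4+-3=-7, -4+2=-2
a = -3: -3+-3=-6, -3+2=-1
a = 2: 2+2=4
Distinct sums: {-10, -9, -8, -7, -6, -3, -2, -1, 4}
|A + A| = 9

|A + A| = 9


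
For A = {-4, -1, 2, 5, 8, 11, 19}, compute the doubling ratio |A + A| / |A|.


|A| = 7.
Compute A + A by enumerating all 49 pairs.
A + A = {-8, -5, -2, 1, 4, 7, 10, 13, 15, 16, 18, 19, 21, 22, 24, 27, 30, 38}, so |A + A| = 18.
K = |A + A| / |A| = 18/7 (already in lowest terms) ≈ 2.5714.
Reference: AP of size 7 gives K = 13/7 ≈ 1.8571; a fully generic set of size 7 gives K ≈ 4.0000.

|A| = 7, |A + A| = 18, K = 18/7.


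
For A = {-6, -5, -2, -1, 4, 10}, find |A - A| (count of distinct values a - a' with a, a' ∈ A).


A - A = {a - a' : a, a' ∈ A}; |A| = 6.
Bounds: 2|A|-1 ≤ |A - A| ≤ |A|² - |A| + 1, i.e. 11 ≤ |A - A| ≤ 31.
Note: 0 ∈ A - A always (from a - a). The set is symmetric: if d ∈ A - A then -d ∈ A - A.
Enumerate nonzero differences d = a - a' with a > a' (then include -d):
Positive differences: {1, 3, 4, 5, 6, 9, 10, 11, 12, 15, 16}
Full difference set: {0} ∪ (positive diffs) ∪ (negative diffs).
|A - A| = 1 + 2·11 = 23 (matches direct enumeration: 23).

|A - A| = 23


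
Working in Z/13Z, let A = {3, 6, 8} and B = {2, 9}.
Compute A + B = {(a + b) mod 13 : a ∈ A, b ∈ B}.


Work in Z/13Z: reduce every sum a + b modulo 13.
Enumerate all 6 pairs:
a = 3: 3+2=5, 3+9=12
a = 6: 6+2=8, 6+9=2
a = 8: 8+2=10, 8+9=4
Distinct residues collected: {2, 4, 5, 8, 10, 12}
|A + B| = 6 (out of 13 total residues).

A + B = {2, 4, 5, 8, 10, 12}


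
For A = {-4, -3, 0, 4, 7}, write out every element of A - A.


A - A = {a - a' : a, a' ∈ A}.
Compute a - a' for each ordered pair (a, a'):
a = -4: -4--4=0, -4--3=-1, -4-0=-4, -4-4=-8, -4-7=-11
a = -3: -3--4=1, -3--3=0, -3-0=-3, -3-4=-7, -3-7=-10
a = 0: 0--4=4, 0--3=3, 0-0=0, 0-4=-4, 0-7=-7
a = 4: 4--4=8, 4--3=7, 4-0=4, 4-4=0, 4-7=-3
a = 7: 7--4=11, 7--3=10, 7-0=7, 7-4=3, 7-7=0
Collecting distinct values (and noting 0 appears from a-a):
A - A = {-11, -10, -8, -7, -4, -3, -1, 0, 1, 3, 4, 7, 8, 10, 11}
|A - A| = 15

A - A = {-11, -10, -8, -7, -4, -3, -1, 0, 1, 3, 4, 7, 8, 10, 11}


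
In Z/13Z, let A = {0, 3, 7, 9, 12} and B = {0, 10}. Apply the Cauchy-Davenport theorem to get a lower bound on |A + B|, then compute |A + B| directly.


Cauchy-Davenport: |A + B| ≥ min(p, |A| + |B| - 1) for A, B nonempty in Z/pZ.
|A| = 5, |B| = 2, p = 13.
CD lower bound = min(13, 5 + 2 - 1) = min(13, 6) = 6.
Compute A + B mod 13 directly:
a = 0: 0+0=0, 0+10=10
a = 3: 3+0=3, 3+10=0
a = 7: 7+0=7, 7+10=4
a = 9: 9+0=9, 9+10=6
a = 12: 12+0=12, 12+10=9
A + B = {0, 3, 4, 6, 7, 9, 10, 12}, so |A + B| = 8.
Verify: 8 ≥ 6? Yes ✓.

CD lower bound = 6, actual |A + B| = 8.


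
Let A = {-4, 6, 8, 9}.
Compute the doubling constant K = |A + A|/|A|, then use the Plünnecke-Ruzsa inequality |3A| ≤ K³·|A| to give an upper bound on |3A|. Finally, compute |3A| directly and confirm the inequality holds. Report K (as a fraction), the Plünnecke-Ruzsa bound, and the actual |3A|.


|A| = 4.
Step 1: Compute A + A by enumerating all 16 pairs.
A + A = {-8, 2, 4, 5, 12, 14, 15, 16, 17, 18}, so |A + A| = 10.
Step 2: Doubling constant K = |A + A|/|A| = 10/4 = 10/4 ≈ 2.5000.
Step 3: Plünnecke-Ruzsa gives |3A| ≤ K³·|A| = (2.5000)³ · 4 ≈ 62.5000.
Step 4: Compute 3A = A + A + A directly by enumerating all triples (a,b,c) ∈ A³; |3A| = 19.
Step 5: Check 19 ≤ 62.5000? Yes ✓.

K = 10/4, Plünnecke-Ruzsa bound K³|A| ≈ 62.5000, |3A| = 19, inequality holds.


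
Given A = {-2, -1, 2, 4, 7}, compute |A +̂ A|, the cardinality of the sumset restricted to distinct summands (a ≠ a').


Restricted sumset: A +̂ A = {a + a' : a ∈ A, a' ∈ A, a ≠ a'}.
Equivalently, take A + A and drop any sum 2a that is achievable ONLY as a + a for a ∈ A (i.e. sums representable only with equal summands).
Enumerate pairs (a, a') with a < a' (symmetric, so each unordered pair gives one sum; this covers all a ≠ a'):
  -2 + -1 = -3
  -2 + 2 = 0
  -2 + 4 = 2
  -2 + 7 = 5
  -1 + 2 = 1
  -1 + 4 = 3
  -1 + 7 = 6
  2 + 4 = 6
  2 + 7 = 9
  4 + 7 = 11
Collected distinct sums: {-3, 0, 1, 2, 3, 5, 6, 9, 11}
|A +̂ A| = 9
(Reference bound: |A +̂ A| ≥ 2|A| - 3 for |A| ≥ 2, with |A| = 5 giving ≥ 7.)

|A +̂ A| = 9


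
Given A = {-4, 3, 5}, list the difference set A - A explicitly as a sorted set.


A - A = {a - a' : a, a' ∈ A}.
Compute a - a' for each ordered pair (a, a'):
a = -4: -4--4=0, -4-3=-7, -4-5=-9
a = 3: 3--4=7, 3-3=0, 3-5=-2
a = 5: 5--4=9, 5-3=2, 5-5=0
Collecting distinct values (and noting 0 appears from a-a):
A - A = {-9, -7, -2, 0, 2, 7, 9}
|A - A| = 7

A - A = {-9, -7, -2, 0, 2, 7, 9}


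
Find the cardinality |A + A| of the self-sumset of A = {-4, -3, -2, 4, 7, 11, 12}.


A + A = {a + a' : a, a' ∈ A}; |A| = 7.
General bounds: 2|A| - 1 ≤ |A + A| ≤ |A|(|A|+1)/2, i.e. 13 ≤ |A + A| ≤ 28.
Lower bound 2|A|-1 is attained iff A is an arithmetic progression.
Enumerate sums a + a' for a ≤ a' (symmetric, so this suffices):
a = -4: -4+-4=-8, -4+-3=-7, -4+-2=-6, -4+4=0, -4+7=3, -4+11=7, -4+12=8
a = -3: -3+-3=-6, -3+-2=-5, -3+4=1, -3+7=4, -3+11=8, -3+12=9
a = -2: -2+-2=-4, -2+4=2, -2+7=5, -2+11=9, -2+12=10
a = 4: 4+4=8, 4+7=11, 4+11=15, 4+12=16
a = 7: 7+7=14, 7+11=18, 7+12=19
a = 11: 11+11=22, 11+12=23
a = 12: 12+12=24
Distinct sums: {-8, -7, -6, -5, -4, 0, 1, 2, 3, 4, 5, 7, 8, 9, 10, 11, 14, 15, 16, 18, 19, 22, 23, 24}
|A + A| = 24

|A + A| = 24


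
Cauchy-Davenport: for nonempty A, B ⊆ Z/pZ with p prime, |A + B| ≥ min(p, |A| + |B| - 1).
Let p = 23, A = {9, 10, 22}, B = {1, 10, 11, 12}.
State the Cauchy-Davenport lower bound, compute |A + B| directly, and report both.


Cauchy-Davenport: |A + B| ≥ min(p, |A| + |B| - 1) for A, B nonempty in Z/pZ.
|A| = 3, |B| = 4, p = 23.
CD lower bound = min(23, 3 + 4 - 1) = min(23, 6) = 6.
Compute A + B mod 23 directly:
a = 9: 9+1=10, 9+10=19, 9+11=20, 9+12=21
a = 10: 10+1=11, 10+10=20, 10+11=21, 10+12=22
a = 22: 22+1=0, 22+10=9, 22+11=10, 22+12=11
A + B = {0, 9, 10, 11, 19, 20, 21, 22}, so |A + B| = 8.
Verify: 8 ≥ 6? Yes ✓.

CD lower bound = 6, actual |A + B| = 8.


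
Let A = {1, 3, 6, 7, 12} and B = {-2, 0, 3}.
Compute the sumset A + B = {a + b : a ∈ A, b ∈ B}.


A + B = {a + b : a ∈ A, b ∈ B}.
Enumerate all |A|·|B| = 5·3 = 15 pairs (a, b) and collect distinct sums.
a = 1: 1+-2=-1, 1+0=1, 1+3=4
a = 3: 3+-2=1, 3+0=3, 3+3=6
a = 6: 6+-2=4, 6+0=6, 6+3=9
a = 7: 7+-2=5, 7+0=7, 7+3=10
a = 12: 12+-2=10, 12+0=12, 12+3=15
Collecting distinct sums: A + B = {-1, 1, 3, 4, 5, 6, 7, 9, 10, 12, 15}
|A + B| = 11

A + B = {-1, 1, 3, 4, 5, 6, 7, 9, 10, 12, 15}


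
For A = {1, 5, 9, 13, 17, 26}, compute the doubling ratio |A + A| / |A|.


|A| = 6.
Compute A + A by enumerating all 36 pairs.
A + A = {2, 6, 10, 14, 18, 22, 26, 27, 30, 31, 34, 35, 39, 43, 52}, so |A + A| = 15.
K = |A + A| / |A| = 15/6 = 5/2 ≈ 2.5000.
Reference: AP of size 6 gives K = 11/6 ≈ 1.8333; a fully generic set of size 6 gives K ≈ 3.5000.

|A| = 6, |A + A| = 15, K = 15/6 = 5/2.


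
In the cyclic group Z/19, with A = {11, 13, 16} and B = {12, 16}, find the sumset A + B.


Work in Z/19Z: reduce every sum a + b modulo 19.
Enumerate all 6 pairs:
a = 11: 11+12=4, 11+16=8
a = 13: 13+12=6, 13+16=10
a = 16: 16+12=9, 16+16=13
Distinct residues collected: {4, 6, 8, 9, 10, 13}
|A + B| = 6 (out of 19 total residues).

A + B = {4, 6, 8, 9, 10, 13}


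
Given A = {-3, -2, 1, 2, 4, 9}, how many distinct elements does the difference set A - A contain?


A - A = {a - a' : a, a' ∈ A}; |A| = 6.
Bounds: 2|A|-1 ≤ |A - A| ≤ |A|² - |A| + 1, i.e. 11 ≤ |A - A| ≤ 31.
Note: 0 ∈ A - A always (from a - a). The set is symmetric: if d ∈ A - A then -d ∈ A - A.
Enumerate nonzero differences d = a - a' with a > a' (then include -d):
Positive differences: {1, 2, 3, 4, 5, 6, 7, 8, 11, 12}
Full difference set: {0} ∪ (positive diffs) ∪ (negative diffs).
|A - A| = 1 + 2·10 = 21 (matches direct enumeration: 21).

|A - A| = 21


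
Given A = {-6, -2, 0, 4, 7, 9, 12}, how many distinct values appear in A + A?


A + A = {a + a' : a, a' ∈ A}; |A| = 7.
General bounds: 2|A| - 1 ≤ |A + A| ≤ |A|(|A|+1)/2, i.e. 13 ≤ |A + A| ≤ 28.
Lower bound 2|A|-1 is attained iff A is an arithmetic progression.
Enumerate sums a + a' for a ≤ a' (symmetric, so this suffices):
a = -6: -6+-6=-12, -6+-2=-8, -6+0=-6, -6+4=-2, -6+7=1, -6+9=3, -6+12=6
a = -2: -2+-2=-4, -2+0=-2, -2+4=2, -2+7=5, -2+9=7, -2+12=10
a = 0: 0+0=0, 0+4=4, 0+7=7, 0+9=9, 0+12=12
a = 4: 4+4=8, 4+7=11, 4+9=13, 4+12=16
a = 7: 7+7=14, 7+9=16, 7+12=19
a = 9: 9+9=18, 9+12=21
a = 12: 12+12=24
Distinct sums: {-12, -8, -6, -4, -2, 0, 1, 2, 3, 4, 5, 6, 7, 8, 9, 10, 11, 12, 13, 14, 16, 18, 19, 21, 24}
|A + A| = 25

|A + A| = 25


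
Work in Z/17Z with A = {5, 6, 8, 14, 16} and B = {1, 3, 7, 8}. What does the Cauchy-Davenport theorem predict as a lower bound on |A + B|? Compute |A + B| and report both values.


Cauchy-Davenport: |A + B| ≥ min(p, |A| + |B| - 1) for A, B nonempty in Z/pZ.
|A| = 5, |B| = 4, p = 17.
CD lower bound = min(17, 5 + 4 - 1) = min(17, 8) = 8.
Compute A + B mod 17 directly:
a = 5: 5+1=6, 5+3=8, 5+7=12, 5+8=13
a = 6: 6+1=7, 6+3=9, 6+7=13, 6+8=14
a = 8: 8+1=9, 8+3=11, 8+7=15, 8+8=16
a = 14: 14+1=15, 14+3=0, 14+7=4, 14+8=5
a = 16: 16+1=0, 16+3=2, 16+7=6, 16+8=7
A + B = {0, 2, 4, 5, 6, 7, 8, 9, 11, 12, 13, 14, 15, 16}, so |A + B| = 14.
Verify: 14 ≥ 8? Yes ✓.

CD lower bound = 8, actual |A + B| = 14.


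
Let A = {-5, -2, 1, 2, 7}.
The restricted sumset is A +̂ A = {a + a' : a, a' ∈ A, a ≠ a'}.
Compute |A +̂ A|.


Restricted sumset: A +̂ A = {a + a' : a ∈ A, a' ∈ A, a ≠ a'}.
Equivalently, take A + A and drop any sum 2a that is achievable ONLY as a + a for a ∈ A (i.e. sums representable only with equal summands).
Enumerate pairs (a, a') with a < a' (symmetric, so each unordered pair gives one sum; this covers all a ≠ a'):
  -5 + -2 = -7
  -5 + 1 = -4
  -5 + 2 = -3
  -5 + 7 = 2
  -2 + 1 = -1
  -2 + 2 = 0
  -2 + 7 = 5
  1 + 2 = 3
  1 + 7 = 8
  2 + 7 = 9
Collected distinct sums: {-7, -4, -3, -1, 0, 2, 3, 5, 8, 9}
|A +̂ A| = 10
(Reference bound: |A +̂ A| ≥ 2|A| - 3 for |A| ≥ 2, with |A| = 5 giving ≥ 7.)

|A +̂ A| = 10


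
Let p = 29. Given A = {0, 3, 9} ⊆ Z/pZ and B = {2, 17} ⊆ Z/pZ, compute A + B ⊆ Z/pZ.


Work in Z/29Z: reduce every sum a + b modulo 29.
Enumerate all 6 pairs:
a = 0: 0+2=2, 0+17=17
a = 3: 3+2=5, 3+17=20
a = 9: 9+2=11, 9+17=26
Distinct residues collected: {2, 5, 11, 17, 20, 26}
|A + B| = 6 (out of 29 total residues).

A + B = {2, 5, 11, 17, 20, 26}


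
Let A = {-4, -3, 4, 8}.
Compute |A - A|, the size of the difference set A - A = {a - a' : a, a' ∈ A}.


A - A = {a - a' : a, a' ∈ A}; |A| = 4.
Bounds: 2|A|-1 ≤ |A - A| ≤ |A|² - |A| + 1, i.e. 7 ≤ |A - A| ≤ 13.
Note: 0 ∈ A - A always (from a - a). The set is symmetric: if d ∈ A - A then -d ∈ A - A.
Enumerate nonzero differences d = a - a' with a > a' (then include -d):
Positive differences: {1, 4, 7, 8, 11, 12}
Full difference set: {0} ∪ (positive diffs) ∪ (negative diffs).
|A - A| = 1 + 2·6 = 13 (matches direct enumeration: 13).

|A - A| = 13


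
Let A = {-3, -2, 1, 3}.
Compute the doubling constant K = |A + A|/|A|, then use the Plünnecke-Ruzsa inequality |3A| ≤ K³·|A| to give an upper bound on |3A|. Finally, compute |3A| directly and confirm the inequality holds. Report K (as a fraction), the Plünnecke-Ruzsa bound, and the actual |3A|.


|A| = 4.
Step 1: Compute A + A by enumerating all 16 pairs.
A + A = {-6, -5, -4, -2, -1, 0, 1, 2, 4, 6}, so |A + A| = 10.
Step 2: Doubling constant K = |A + A|/|A| = 10/4 = 10/4 ≈ 2.5000.
Step 3: Plünnecke-Ruzsa gives |3A| ≤ K³·|A| = (2.5000)³ · 4 ≈ 62.5000.
Step 4: Compute 3A = A + A + A directly by enumerating all triples (a,b,c) ∈ A³; |3A| = 17.
Step 5: Check 17 ≤ 62.5000? Yes ✓.

K = 10/4, Plünnecke-Ruzsa bound K³|A| ≈ 62.5000, |3A| = 17, inequality holds.


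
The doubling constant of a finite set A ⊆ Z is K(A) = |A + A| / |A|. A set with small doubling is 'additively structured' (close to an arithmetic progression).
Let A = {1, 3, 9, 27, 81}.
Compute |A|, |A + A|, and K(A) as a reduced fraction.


|A| = 5.
Compute A + A by enumerating all 25 pairs.
A + A = {2, 4, 6, 10, 12, 18, 28, 30, 36, 54, 82, 84, 90, 108, 162}, so |A + A| = 15.
K = |A + A| / |A| = 15/5 = 3/1 ≈ 3.0000.
Reference: AP of size 5 gives K = 9/5 ≈ 1.8000; a fully generic set of size 5 gives K ≈ 3.0000.

|A| = 5, |A + A| = 15, K = 15/5 = 3/1.


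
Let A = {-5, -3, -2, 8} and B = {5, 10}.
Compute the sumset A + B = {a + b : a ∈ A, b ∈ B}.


A + B = {a + b : a ∈ A, b ∈ B}.
Enumerate all |A|·|B| = 4·2 = 8 pairs (a, b) and collect distinct sums.
a = -5: -5+5=0, -5+10=5
a = -3: -3+5=2, -3+10=7
a = -2: -2+5=3, -2+10=8
a = 8: 8+5=13, 8+10=18
Collecting distinct sums: A + B = {0, 2, 3, 5, 7, 8, 13, 18}
|A + B| = 8

A + B = {0, 2, 3, 5, 7, 8, 13, 18}


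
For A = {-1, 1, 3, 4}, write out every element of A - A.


A - A = {a - a' : a, a' ∈ A}.
Compute a - a' for each ordered pair (a, a'):
a = -1: -1--1=0, -1-1=-2, -1-3=-4, -1-4=-5
a = 1: 1--1=2, 1-1=0, 1-3=-2, 1-4=-3
a = 3: 3--1=4, 3-1=2, 3-3=0, 3-4=-1
a = 4: 4--1=5, 4-1=3, 4-3=1, 4-4=0
Collecting distinct values (and noting 0 appears from a-a):
A - A = {-5, -4, -3, -2, -1, 0, 1, 2, 3, 4, 5}
|A - A| = 11

A - A = {-5, -4, -3, -2, -1, 0, 1, 2, 3, 4, 5}


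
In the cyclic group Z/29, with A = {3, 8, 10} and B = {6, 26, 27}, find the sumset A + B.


Work in Z/29Z: reduce every sum a + b modulo 29.
Enumerate all 9 pairs:
a = 3: 3+6=9, 3+26=0, 3+27=1
a = 8: 8+6=14, 8+26=5, 8+27=6
a = 10: 10+6=16, 10+26=7, 10+27=8
Distinct residues collected: {0, 1, 5, 6, 7, 8, 9, 14, 16}
|A + B| = 9 (out of 29 total residues).

A + B = {0, 1, 5, 6, 7, 8, 9, 14, 16}


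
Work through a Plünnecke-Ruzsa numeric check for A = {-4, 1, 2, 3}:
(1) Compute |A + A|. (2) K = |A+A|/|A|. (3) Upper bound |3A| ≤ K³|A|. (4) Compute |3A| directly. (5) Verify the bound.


|A| = 4.
Step 1: Compute A + A by enumerating all 16 pairs.
A + A = {-8, -3, -2, -1, 2, 3, 4, 5, 6}, so |A + A| = 9.
Step 2: Doubling constant K = |A + A|/|A| = 9/4 = 9/4 ≈ 2.2500.
Step 3: Plünnecke-Ruzsa gives |3A| ≤ K³·|A| = (2.2500)³ · 4 ≈ 45.5625.
Step 4: Compute 3A = A + A + A directly by enumerating all triples (a,b,c) ∈ A³; |3A| = 16.
Step 5: Check 16 ≤ 45.5625? Yes ✓.

K = 9/4, Plünnecke-Ruzsa bound K³|A| ≈ 45.5625, |3A| = 16, inequality holds.


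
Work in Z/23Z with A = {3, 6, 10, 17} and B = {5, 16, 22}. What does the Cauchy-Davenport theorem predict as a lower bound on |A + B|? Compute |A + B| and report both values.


Cauchy-Davenport: |A + B| ≥ min(p, |A| + |B| - 1) for A, B nonempty in Z/pZ.
|A| = 4, |B| = 3, p = 23.
CD lower bound = min(23, 4 + 3 - 1) = min(23, 6) = 6.
Compute A + B mod 23 directly:
a = 3: 3+5=8, 3+16=19, 3+22=2
a = 6: 6+5=11, 6+16=22, 6+22=5
a = 10: 10+5=15, 10+16=3, 10+22=9
a = 17: 17+5=22, 17+16=10, 17+22=16
A + B = {2, 3, 5, 8, 9, 10, 11, 15, 16, 19, 22}, so |A + B| = 11.
Verify: 11 ≥ 6? Yes ✓.

CD lower bound = 6, actual |A + B| = 11.


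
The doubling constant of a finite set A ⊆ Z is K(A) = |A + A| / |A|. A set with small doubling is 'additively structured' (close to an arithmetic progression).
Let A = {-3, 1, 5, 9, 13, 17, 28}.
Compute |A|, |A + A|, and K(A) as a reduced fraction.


|A| = 7.
Compute A + A by enumerating all 49 pairs.
A + A = {-6, -2, 2, 6, 10, 14, 18, 22, 25, 26, 29, 30, 33, 34, 37, 41, 45, 56}, so |A + A| = 18.
K = |A + A| / |A| = 18/7 (already in lowest terms) ≈ 2.5714.
Reference: AP of size 7 gives K = 13/7 ≈ 1.8571; a fully generic set of size 7 gives K ≈ 4.0000.

|A| = 7, |A + A| = 18, K = 18/7.


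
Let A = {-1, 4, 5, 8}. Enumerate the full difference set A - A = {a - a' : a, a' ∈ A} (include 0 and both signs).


A - A = {a - a' : a, a' ∈ A}.
Compute a - a' for each ordered pair (a, a'):
a = -1: -1--1=0, -1-4=-5, -1-5=-6, -1-8=-9
a = 4: 4--1=5, 4-4=0, 4-5=-1, 4-8=-4
a = 5: 5--1=6, 5-4=1, 5-5=0, 5-8=-3
a = 8: 8--1=9, 8-4=4, 8-5=3, 8-8=0
Collecting distinct values (and noting 0 appears from a-a):
A - A = {-9, -6, -5, -4, -3, -1, 0, 1, 3, 4, 5, 6, 9}
|A - A| = 13

A - A = {-9, -6, -5, -4, -3, -1, 0, 1, 3, 4, 5, 6, 9}


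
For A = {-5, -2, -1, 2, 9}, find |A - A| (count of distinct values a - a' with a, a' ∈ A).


A - A = {a - a' : a, a' ∈ A}; |A| = 5.
Bounds: 2|A|-1 ≤ |A - A| ≤ |A|² - |A| + 1, i.e. 9 ≤ |A - A| ≤ 21.
Note: 0 ∈ A - A always (from a - a). The set is symmetric: if d ∈ A - A then -d ∈ A - A.
Enumerate nonzero differences d = a - a' with a > a' (then include -d):
Positive differences: {1, 3, 4, 7, 10, 11, 14}
Full difference set: {0} ∪ (positive diffs) ∪ (negative diffs).
|A - A| = 1 + 2·7 = 15 (matches direct enumeration: 15).

|A - A| = 15


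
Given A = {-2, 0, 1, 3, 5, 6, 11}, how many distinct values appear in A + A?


A + A = {a + a' : a, a' ∈ A}; |A| = 7.
General bounds: 2|A| - 1 ≤ |A + A| ≤ |A|(|A|+1)/2, i.e. 13 ≤ |A + A| ≤ 28.
Lower bound 2|A|-1 is attained iff A is an arithmetic progression.
Enumerate sums a + a' for a ≤ a' (symmetric, so this suffices):
a = -2: -2+-2=-4, -2+0=-2, -2+1=-1, -2+3=1, -2+5=3, -2+6=4, -2+11=9
a = 0: 0+0=0, 0+1=1, 0+3=3, 0+5=5, 0+6=6, 0+11=11
a = 1: 1+1=2, 1+3=4, 1+5=6, 1+6=7, 1+11=12
a = 3: 3+3=6, 3+5=8, 3+6=9, 3+11=14
a = 5: 5+5=10, 5+6=11, 5+11=16
a = 6: 6+6=12, 6+11=17
a = 11: 11+11=22
Distinct sums: {-4, -2, -1, 0, 1, 2, 3, 4, 5, 6, 7, 8, 9, 10, 11, 12, 14, 16, 17, 22}
|A + A| = 20

|A + A| = 20


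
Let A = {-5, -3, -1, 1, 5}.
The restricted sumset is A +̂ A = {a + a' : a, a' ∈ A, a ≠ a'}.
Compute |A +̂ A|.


Restricted sumset: A +̂ A = {a + a' : a ∈ A, a' ∈ A, a ≠ a'}.
Equivalently, take A + A and drop any sum 2a that is achievable ONLY as a + a for a ∈ A (i.e. sums representable only with equal summands).
Enumerate pairs (a, a') with a < a' (symmetric, so each unordered pair gives one sum; this covers all a ≠ a'):
  -5 + -3 = -8
  -5 + -1 = -6
  -5 + 1 = -4
  -5 + 5 = 0
  -3 + -1 = -4
  -3 + 1 = -2
  -3 + 5 = 2
  -1 + 1 = 0
  -1 + 5 = 4
  1 + 5 = 6
Collected distinct sums: {-8, -6, -4, -2, 0, 2, 4, 6}
|A +̂ A| = 8
(Reference bound: |A +̂ A| ≥ 2|A| - 3 for |A| ≥ 2, with |A| = 5 giving ≥ 7.)

|A +̂ A| = 8


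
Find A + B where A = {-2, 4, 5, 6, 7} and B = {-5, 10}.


A + B = {a + b : a ∈ A, b ∈ B}.
Enumerate all |A|·|B| = 5·2 = 10 pairs (a, b) and collect distinct sums.
a = -2: -2+-5=-7, -2+10=8
a = 4: 4+-5=-1, 4+10=14
a = 5: 5+-5=0, 5+10=15
a = 6: 6+-5=1, 6+10=16
a = 7: 7+-5=2, 7+10=17
Collecting distinct sums: A + B = {-7, -1, 0, 1, 2, 8, 14, 15, 16, 17}
|A + B| = 10

A + B = {-7, -1, 0, 1, 2, 8, 14, 15, 16, 17}


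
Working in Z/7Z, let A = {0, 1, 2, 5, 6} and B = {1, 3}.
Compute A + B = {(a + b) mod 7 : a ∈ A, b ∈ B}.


Work in Z/7Z: reduce every sum a + b modulo 7.
Enumerate all 10 pairs:
a = 0: 0+1=1, 0+3=3
a = 1: 1+1=2, 1+3=4
a = 2: 2+1=3, 2+3=5
a = 5: 5+1=6, 5+3=1
a = 6: 6+1=0, 6+3=2
Distinct residues collected: {0, 1, 2, 3, 4, 5, 6}
|A + B| = 7 (out of 7 total residues).

A + B = {0, 1, 2, 3, 4, 5, 6}


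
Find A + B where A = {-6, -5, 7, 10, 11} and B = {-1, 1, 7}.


A + B = {a + b : a ∈ A, b ∈ B}.
Enumerate all |A|·|B| = 5·3 = 15 pairs (a, b) and collect distinct sums.
a = -6: -6+-1=-7, -6+1=-5, -6+7=1
a = -5: -5+-1=-6, -5+1=-4, -5+7=2
a = 7: 7+-1=6, 7+1=8, 7+7=14
a = 10: 10+-1=9, 10+1=11, 10+7=17
a = 11: 11+-1=10, 11+1=12, 11+7=18
Collecting distinct sums: A + B = {-7, -6, -5, -4, 1, 2, 6, 8, 9, 10, 11, 12, 14, 17, 18}
|A + B| = 15

A + B = {-7, -6, -5, -4, 1, 2, 6, 8, 9, 10, 11, 12, 14, 17, 18}


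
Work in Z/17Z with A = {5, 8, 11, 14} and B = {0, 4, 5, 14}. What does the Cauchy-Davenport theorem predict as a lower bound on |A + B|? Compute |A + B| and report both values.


Cauchy-Davenport: |A + B| ≥ min(p, |A| + |B| - 1) for A, B nonempty in Z/pZ.
|A| = 4, |B| = 4, p = 17.
CD lower bound = min(17, 4 + 4 - 1) = min(17, 7) = 7.
Compute A + B mod 17 directly:
a = 5: 5+0=5, 5+4=9, 5+5=10, 5+14=2
a = 8: 8+0=8, 8+4=12, 8+5=13, 8+14=5
a = 11: 11+0=11, 11+4=15, 11+5=16, 11+14=8
a = 14: 14+0=14, 14+4=1, 14+5=2, 14+14=11
A + B = {1, 2, 5, 8, 9, 10, 11, 12, 13, 14, 15, 16}, so |A + B| = 12.
Verify: 12 ≥ 7? Yes ✓.

CD lower bound = 7, actual |A + B| = 12.


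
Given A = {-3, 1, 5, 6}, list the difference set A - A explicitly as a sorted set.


A - A = {a - a' : a, a' ∈ A}.
Compute a - a' for each ordered pair (a, a'):
a = -3: -3--3=0, -3-1=-4, -3-5=-8, -3-6=-9
a = 1: 1--3=4, 1-1=0, 1-5=-4, 1-6=-5
a = 5: 5--3=8, 5-1=4, 5-5=0, 5-6=-1
a = 6: 6--3=9, 6-1=5, 6-5=1, 6-6=0
Collecting distinct values (and noting 0 appears from a-a):
A - A = {-9, -8, -5, -4, -1, 0, 1, 4, 5, 8, 9}
|A - A| = 11

A - A = {-9, -8, -5, -4, -1, 0, 1, 4, 5, 8, 9}


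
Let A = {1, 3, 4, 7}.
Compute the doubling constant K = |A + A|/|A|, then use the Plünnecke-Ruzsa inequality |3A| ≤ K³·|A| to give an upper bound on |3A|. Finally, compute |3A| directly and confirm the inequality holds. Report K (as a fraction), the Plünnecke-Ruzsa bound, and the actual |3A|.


|A| = 4.
Step 1: Compute A + A by enumerating all 16 pairs.
A + A = {2, 4, 5, 6, 7, 8, 10, 11, 14}, so |A + A| = 9.
Step 2: Doubling constant K = |A + A|/|A| = 9/4 = 9/4 ≈ 2.2500.
Step 3: Plünnecke-Ruzsa gives |3A| ≤ K³·|A| = (2.2500)³ · 4 ≈ 45.5625.
Step 4: Compute 3A = A + A + A directly by enumerating all triples (a,b,c) ∈ A³; |3A| = 15.
Step 5: Check 15 ≤ 45.5625? Yes ✓.

K = 9/4, Plünnecke-Ruzsa bound K³|A| ≈ 45.5625, |3A| = 15, inequality holds.


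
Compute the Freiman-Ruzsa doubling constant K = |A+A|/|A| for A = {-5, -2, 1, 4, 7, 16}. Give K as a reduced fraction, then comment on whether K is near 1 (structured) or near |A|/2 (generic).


|A| = 6.
Compute A + A by enumerating all 36 pairs.
A + A = {-10, -7, -4, -1, 2, 5, 8, 11, 14, 17, 20, 23, 32}, so |A + A| = 13.
K = |A + A| / |A| = 13/6 (already in lowest terms) ≈ 2.1667.
Reference: AP of size 6 gives K = 11/6 ≈ 1.8333; a fully generic set of size 6 gives K ≈ 3.5000.

|A| = 6, |A + A| = 13, K = 13/6.


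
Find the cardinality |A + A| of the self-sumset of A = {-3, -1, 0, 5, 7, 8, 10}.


A + A = {a + a' : a, a' ∈ A}; |A| = 7.
General bounds: 2|A| - 1 ≤ |A + A| ≤ |A|(|A|+1)/2, i.e. 13 ≤ |A + A| ≤ 28.
Lower bound 2|A|-1 is attained iff A is an arithmetic progression.
Enumerate sums a + a' for a ≤ a' (symmetric, so this suffices):
a = -3: -3+-3=-6, -3+-1=-4, -3+0=-3, -3+5=2, -3+7=4, -3+8=5, -3+10=7
a = -1: -1+-1=-2, -1+0=-1, -1+5=4, -1+7=6, -1+8=7, -1+10=9
a = 0: 0+0=0, 0+5=5, 0+7=7, 0+8=8, 0+10=10
a = 5: 5+5=10, 5+7=12, 5+8=13, 5+10=15
a = 7: 7+7=14, 7+8=15, 7+10=17
a = 8: 8+8=16, 8+10=18
a = 10: 10+10=20
Distinct sums: {-6, -4, -3, -2, -1, 0, 2, 4, 5, 6, 7, 8, 9, 10, 12, 13, 14, 15, 16, 17, 18, 20}
|A + A| = 22

|A + A| = 22


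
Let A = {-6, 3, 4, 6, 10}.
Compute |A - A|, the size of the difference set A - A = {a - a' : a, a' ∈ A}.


A - A = {a - a' : a, a' ∈ A}; |A| = 5.
Bounds: 2|A|-1 ≤ |A - A| ≤ |A|² - |A| + 1, i.e. 9 ≤ |A - A| ≤ 21.
Note: 0 ∈ A - A always (from a - a). The set is symmetric: if d ∈ A - A then -d ∈ A - A.
Enumerate nonzero differences d = a - a' with a > a' (then include -d):
Positive differences: {1, 2, 3, 4, 6, 7, 9, 10, 12, 16}
Full difference set: {0} ∪ (positive diffs) ∪ (negative diffs).
|A - A| = 1 + 2·10 = 21 (matches direct enumeration: 21).

|A - A| = 21


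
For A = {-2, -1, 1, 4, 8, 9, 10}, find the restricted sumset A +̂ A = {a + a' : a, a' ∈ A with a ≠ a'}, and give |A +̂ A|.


Restricted sumset: A +̂ A = {a + a' : a ∈ A, a' ∈ A, a ≠ a'}.
Equivalently, take A + A and drop any sum 2a that is achievable ONLY as a + a for a ∈ A (i.e. sums representable only with equal summands).
Enumerate pairs (a, a') with a < a' (symmetric, so each unordered pair gives one sum; this covers all a ≠ a'):
  -2 + -1 = -3
  -2 + 1 = -1
  -2 + 4 = 2
  -2 + 8 = 6
  -2 + 9 = 7
  -2 + 10 = 8
  -1 + 1 = 0
  -1 + 4 = 3
  -1 + 8 = 7
  -1 + 9 = 8
  -1 + 10 = 9
  1 + 4 = 5
  1 + 8 = 9
  1 + 9 = 10
  1 + 10 = 11
  4 + 8 = 12
  4 + 9 = 13
  4 + 10 = 14
  8 + 9 = 17
  8 + 10 = 18
  9 + 10 = 19
Collected distinct sums: {-3, -1, 0, 2, 3, 5, 6, 7, 8, 9, 10, 11, 12, 13, 14, 17, 18, 19}
|A +̂ A| = 18
(Reference bound: |A +̂ A| ≥ 2|A| - 3 for |A| ≥ 2, with |A| = 7 giving ≥ 11.)

|A +̂ A| = 18


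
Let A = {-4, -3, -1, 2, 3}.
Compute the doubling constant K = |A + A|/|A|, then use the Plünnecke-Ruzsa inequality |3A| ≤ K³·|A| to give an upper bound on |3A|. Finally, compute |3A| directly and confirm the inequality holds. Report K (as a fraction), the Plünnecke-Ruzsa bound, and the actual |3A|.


|A| = 5.
Step 1: Compute A + A by enumerating all 25 pairs.
A + A = {-8, -7, -6, -5, -4, -2, -1, 0, 1, 2, 4, 5, 6}, so |A + A| = 13.
Step 2: Doubling constant K = |A + A|/|A| = 13/5 = 13/5 ≈ 2.6000.
Step 3: Plünnecke-Ruzsa gives |3A| ≤ K³·|A| = (2.6000)³ · 5 ≈ 87.8800.
Step 4: Compute 3A = A + A + A directly by enumerating all triples (a,b,c) ∈ A³; |3A| = 22.
Step 5: Check 22 ≤ 87.8800? Yes ✓.

K = 13/5, Plünnecke-Ruzsa bound K³|A| ≈ 87.8800, |3A| = 22, inequality holds.


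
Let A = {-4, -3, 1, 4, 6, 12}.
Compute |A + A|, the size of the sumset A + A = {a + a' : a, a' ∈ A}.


A + A = {a + a' : a, a' ∈ A}; |A| = 6.
General bounds: 2|A| - 1 ≤ |A + A| ≤ |A|(|A|+1)/2, i.e. 11 ≤ |A + A| ≤ 21.
Lower bound 2|A|-1 is attained iff A is an arithmetic progression.
Enumerate sums a + a' for a ≤ a' (symmetric, so this suffices):
a = -4: -4+-4=-8, -4+-3=-7, -4+1=-3, -4+4=0, -4+6=2, -4+12=8
a = -3: -3+-3=-6, -3+1=-2, -3+4=1, -3+6=3, -3+12=9
a = 1: 1+1=2, 1+4=5, 1+6=7, 1+12=13
a = 4: 4+4=8, 4+6=10, 4+12=16
a = 6: 6+6=12, 6+12=18
a = 12: 12+12=24
Distinct sums: {-8, -7, -6, -3, -2, 0, 1, 2, 3, 5, 7, 8, 9, 10, 12, 13, 16, 18, 24}
|A + A| = 19

|A + A| = 19


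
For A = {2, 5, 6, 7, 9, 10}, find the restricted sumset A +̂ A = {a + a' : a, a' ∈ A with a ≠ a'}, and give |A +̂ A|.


Restricted sumset: A +̂ A = {a + a' : a ∈ A, a' ∈ A, a ≠ a'}.
Equivalently, take A + A and drop any sum 2a that is achievable ONLY as a + a for a ∈ A (i.e. sums representable only with equal summands).
Enumerate pairs (a, a') with a < a' (symmetric, so each unordered pair gives one sum; this covers all a ≠ a'):
  2 + 5 = 7
  2 + 6 = 8
  2 + 7 = 9
  2 + 9 = 11
  2 + 10 = 12
  5 + 6 = 11
  5 + 7 = 12
  5 + 9 = 14
  5 + 10 = 15
  6 + 7 = 13
  6 + 9 = 15
  6 + 10 = 16
  7 + 9 = 16
  7 + 10 = 17
  9 + 10 = 19
Collected distinct sums: {7, 8, 9, 11, 12, 13, 14, 15, 16, 17, 19}
|A +̂ A| = 11
(Reference bound: |A +̂ A| ≥ 2|A| - 3 for |A| ≥ 2, with |A| = 6 giving ≥ 9.)

|A +̂ A| = 11


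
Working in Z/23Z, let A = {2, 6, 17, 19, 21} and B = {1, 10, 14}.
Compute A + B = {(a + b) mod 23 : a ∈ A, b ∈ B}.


Work in Z/23Z: reduce every sum a + b modulo 23.
Enumerate all 15 pairs:
a = 2: 2+1=3, 2+10=12, 2+14=16
a = 6: 6+1=7, 6+10=16, 6+14=20
a = 17: 17+1=18, 17+10=4, 17+14=8
a = 19: 19+1=20, 19+10=6, 19+14=10
a = 21: 21+1=22, 21+10=8, 21+14=12
Distinct residues collected: {3, 4, 6, 7, 8, 10, 12, 16, 18, 20, 22}
|A + B| = 11 (out of 23 total residues).

A + B = {3, 4, 6, 7, 8, 10, 12, 16, 18, 20, 22}


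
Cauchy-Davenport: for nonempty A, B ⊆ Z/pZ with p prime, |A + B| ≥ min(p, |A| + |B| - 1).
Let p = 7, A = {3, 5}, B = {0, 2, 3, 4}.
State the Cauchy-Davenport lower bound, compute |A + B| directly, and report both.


Cauchy-Davenport: |A + B| ≥ min(p, |A| + |B| - 1) for A, B nonempty in Z/pZ.
|A| = 2, |B| = 4, p = 7.
CD lower bound = min(7, 2 + 4 - 1) = min(7, 5) = 5.
Compute A + B mod 7 directly:
a = 3: 3+0=3, 3+2=5, 3+3=6, 3+4=0
a = 5: 5+0=5, 5+2=0, 5+3=1, 5+4=2
A + B = {0, 1, 2, 3, 5, 6}, so |A + B| = 6.
Verify: 6 ≥ 5? Yes ✓.

CD lower bound = 5, actual |A + B| = 6.


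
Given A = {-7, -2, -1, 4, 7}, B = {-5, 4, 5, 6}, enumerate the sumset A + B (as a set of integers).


A + B = {a + b : a ∈ A, b ∈ B}.
Enumerate all |A|·|B| = 5·4 = 20 pairs (a, b) and collect distinct sums.
a = -7: -7+-5=-12, -7+4=-3, -7+5=-2, -7+6=-1
a = -2: -2+-5=-7, -2+4=2, -2+5=3, -2+6=4
a = -1: -1+-5=-6, -1+4=3, -1+5=4, -1+6=5
a = 4: 4+-5=-1, 4+4=8, 4+5=9, 4+6=10
a = 7: 7+-5=2, 7+4=11, 7+5=12, 7+6=13
Collecting distinct sums: A + B = {-12, -7, -6, -3, -2, -1, 2, 3, 4, 5, 8, 9, 10, 11, 12, 13}
|A + B| = 16

A + B = {-12, -7, -6, -3, -2, -1, 2, 3, 4, 5, 8, 9, 10, 11, 12, 13}
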